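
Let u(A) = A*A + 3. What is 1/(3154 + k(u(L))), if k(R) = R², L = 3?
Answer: 1/3298 ≈ 0.00030321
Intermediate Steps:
u(A) = 3 + A² (u(A) = A² + 3 = 3 + A²)
1/(3154 + k(u(L))) = 1/(3154 + (3 + 3²)²) = 1/(3154 + (3 + 9)²) = 1/(3154 + 12²) = 1/(3154 + 144) = 1/3298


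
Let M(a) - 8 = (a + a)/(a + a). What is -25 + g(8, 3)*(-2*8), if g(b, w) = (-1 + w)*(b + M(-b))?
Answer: -569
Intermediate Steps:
M(a) = 9 (M(a) = 8 + (a + a)/(a + a) = 8 + (2*a)/((2*a)) = 8 + (2*a)*(1/(2*a)) = 8 + 1 = 9)
g(b, w) = (-1 + w)*(9 + b) (g(b, w) = (-1 + w)*(b + 9) = (-1 + w)*(9 + b))
-25 + g(8, 3)*(-2*8) = -25 + (-9 - 1*8 + 9*3 + 8*3)*(-2*8) = -25 + (-9 - 8 + 27 + 24)*(-16) = -25 + 34*(-16) = -25 - 544 = -569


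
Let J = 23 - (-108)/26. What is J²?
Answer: 124609/169 ≈ 737.33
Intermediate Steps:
J = 353/13 (J = 23 - (-108)/26 = 23 - 9*(-6/13) = 23 + 54/13 = 353/13 ≈ 27.154)
J² = (353/13)² = 124609/169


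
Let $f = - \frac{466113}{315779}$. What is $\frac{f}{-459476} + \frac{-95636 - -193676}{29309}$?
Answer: $\frac{14224918812970077}{4252526979703436} \approx 3.3451$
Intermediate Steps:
$f = - \frac{466113}{315779}$ ($f = \left(-466113\right) \frac{1}{315779} = - \frac{466113}{315779} \approx -1.4761$)
$\frac{f}{-459476} + \frac{-95636 - -193676}{29309} = - \frac{466113}{315779 \left(-459476\right)} + \frac{-95636 - -193676}{29309} = \left(- \frac{466113}{315779}\right) \left(- \frac{1}{459476}\right) + \left(-95636 + 193676\right) \frac{1}{29309} = \frac{466113}{145092871804} + 98040 \cdot \frac{1}{29309} = \frac{466113}{145092871804} + \frac{98040}{29309} = \frac{14224918812970077}{4252526979703436}$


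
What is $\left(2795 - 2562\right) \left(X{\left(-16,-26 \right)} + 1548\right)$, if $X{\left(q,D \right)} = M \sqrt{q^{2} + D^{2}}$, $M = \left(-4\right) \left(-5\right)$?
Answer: $360684 + 9320 \sqrt{233} \approx 5.0295 \cdot 10^{5}$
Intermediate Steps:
$M = 20$
$X{\left(q,D \right)} = 20 \sqrt{D^{2} + q^{2}}$ ($X{\left(q,D \right)} = 20 \sqrt{q^{2} + D^{2}} = 20 \sqrt{D^{2} + q^{2}}$)
$\left(2795 - 2562\right) \left(X{\left(-16,-26 \right)} + 1548\right) = \left(2795 - 2562\right) \left(20 \sqrt{\left(-26\right)^{2} + \left(-16\right)^{2}} + 1548\right) = 233 \left(20 \sqrt{676 + 256} + 1548\right) = 233 \left(20 \sqrt{932} + 1548\right) = 233 \left(20 \cdot 2 \sqrt{233} + 1548\right) = 233 \left(40 \sqrt{233} + 1548\right) = 233 \left(1548 + 40 \sqrt{233}\right) = 360684 + 9320 \sqrt{233}$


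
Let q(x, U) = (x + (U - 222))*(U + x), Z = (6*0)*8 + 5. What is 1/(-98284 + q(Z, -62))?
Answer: -1/82381 ≈ -1.2139e-5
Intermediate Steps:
Z = 5 (Z = 0*8 + 5 = 0 + 5 = 5)
q(x, U) = (U + x)*(-222 + U + x) (q(x, U) = (x + (-222 + U))*(U + x) = (-222 + U + x)*(U + x) = (U + x)*(-222 + U + x))
1/(-98284 + q(Z, -62)) = 1/(-98284 + ((-62)² + 5² - 222*(-62) - 222*5 + 2*(-62)*5)) = 1/(-98284 + (3844 + 25 + 13764 - 1110 - 620)) = 1/(-98284 + 15903) = 1/(-82381) = -1/82381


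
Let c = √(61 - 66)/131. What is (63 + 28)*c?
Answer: 91*I*√5/131 ≈ 1.5533*I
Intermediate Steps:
c = I*√5/131 (c = √(-5)*(1/131) = (I*√5)*(1/131) = I*√5/131 ≈ 0.017069*I)
(63 + 28)*c = (63 + 28)*(I*√5/131) = 91*(I*√5/131) = 91*I*√5/131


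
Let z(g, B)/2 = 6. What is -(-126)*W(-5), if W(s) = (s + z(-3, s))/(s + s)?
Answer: -441/5 ≈ -88.200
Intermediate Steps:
z(g, B) = 12 (z(g, B) = 2*6 = 12)
W(s) = (12 + s)/(2*s) (W(s) = (s + 12)/(s + s) = (12 + s)/((2*s)) = (12 + s)*(1/(2*s)) = (12 + s)/(2*s))
-(-126)*W(-5) = -(-126)*(½)*(12 - 5)/(-5) = -(-126)*(½)*(-⅕)*7 = -(-126)*(-7)/10 = -63*7/5 = -441/5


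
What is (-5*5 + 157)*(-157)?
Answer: -20724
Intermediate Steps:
(-5*5 + 157)*(-157) = (-25 + 157)*(-157) = 132*(-157) = -20724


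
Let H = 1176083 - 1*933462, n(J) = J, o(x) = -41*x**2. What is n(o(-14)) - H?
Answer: -250657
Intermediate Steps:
H = 242621 (H = 1176083 - 933462 = 242621)
n(o(-14)) - H = -41*(-14)**2 - 1*242621 = -41*196 - 242621 = -8036 - 242621 = -250657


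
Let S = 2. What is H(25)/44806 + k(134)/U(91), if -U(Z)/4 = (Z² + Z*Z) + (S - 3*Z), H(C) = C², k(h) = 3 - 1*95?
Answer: 11212413/729934546 ≈ 0.015361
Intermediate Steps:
k(h) = -92 (k(h) = 3 - 95 = -92)
U(Z) = -8 - 8*Z² + 12*Z (U(Z) = -4*((Z² + Z*Z) + (2 - 3*Z)) = -4*((Z² + Z²) + (2 - 3*Z)) = -4*(2*Z² + (2 - 3*Z)) = -4*(2 - 3*Z + 2*Z²) = -8 - 8*Z² + 12*Z)
H(25)/44806 + k(134)/U(91) = 25²/44806 - 92/(-8 - 8*91² + 12*91) = 625*(1/44806) - 92/(-8 - 8*8281 + 1092) = 625/44806 - 92/(-8 - 66248 + 1092) = 625/44806 - 92/(-65164) = 625/44806 - 92*(-1/65164) = 625/44806 + 23/16291 = 11212413/729934546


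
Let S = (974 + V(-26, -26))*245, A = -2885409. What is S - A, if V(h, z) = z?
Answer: 3117669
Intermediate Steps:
S = 232260 (S = (974 - 26)*245 = 948*245 = 232260)
S - A = 232260 - 1*(-2885409) = 232260 + 2885409 = 3117669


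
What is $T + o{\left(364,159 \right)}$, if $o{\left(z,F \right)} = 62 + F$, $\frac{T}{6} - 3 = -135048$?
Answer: $-810049$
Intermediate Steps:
$T = -810270$ ($T = 18 + 6 \left(-135048\right) = 18 - 810288 = -810270$)
$T + o{\left(364,159 \right)} = -810270 + \left(62 + 159\right) = -810270 + 221 = -810049$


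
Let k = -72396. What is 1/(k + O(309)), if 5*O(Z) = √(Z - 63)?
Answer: -301650/21838253359 - 5*√246/131029520154 ≈ -1.3814e-5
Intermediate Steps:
O(Z) = √(-63 + Z)/5 (O(Z) = √(Z - 63)/5 = √(-63 + Z)/5)
1/(k + O(309)) = 1/(-72396 + √(-63 + 309)/5) = 1/(-72396 + √246/5)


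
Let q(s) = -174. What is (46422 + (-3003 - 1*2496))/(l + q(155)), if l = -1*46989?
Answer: -13641/15721 ≈ -0.86769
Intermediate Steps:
l = -46989
(46422 + (-3003 - 1*2496))/(l + q(155)) = (46422 + (-3003 - 1*2496))/(-46989 - 174) = (46422 + (-3003 - 2496))/(-47163) = (46422 - 5499)*(-1/47163) = 40923*(-1/47163) = -13641/15721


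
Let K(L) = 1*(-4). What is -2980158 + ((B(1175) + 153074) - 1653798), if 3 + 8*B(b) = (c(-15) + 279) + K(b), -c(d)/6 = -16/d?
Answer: -22404244/5 ≈ -4.4808e+6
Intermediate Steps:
K(L) = -4
c(d) = 96/d (c(d) = -(-96)/d = 96/d)
B(b) = 166/5 (B(b) = -3/8 + ((96/(-15) + 279) - 4)/8 = -3/8 + ((96*(-1/15) + 279) - 4)/8 = -3/8 + ((-32/5 + 279) - 4)/8 = -3/8 + (1363/5 - 4)/8 = -3/8 + (1/8)*(1343/5) = -3/8 + 1343/40 = 166/5)
-2980158 + ((B(1175) + 153074) - 1653798) = -2980158 + ((166/5 + 153074) - 1653798) = -2980158 + (765536/5 - 1653798) = -2980158 - 7503454/5 = -22404244/5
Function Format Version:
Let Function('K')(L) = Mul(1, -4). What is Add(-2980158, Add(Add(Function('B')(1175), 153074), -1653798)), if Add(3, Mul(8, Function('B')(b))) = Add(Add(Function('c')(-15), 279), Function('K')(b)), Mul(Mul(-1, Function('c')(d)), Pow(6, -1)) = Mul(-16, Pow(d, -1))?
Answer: Rational(-22404244, 5) ≈ -4.4808e+6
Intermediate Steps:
Function('K')(L) = -4
Function('c')(d) = Mul(96, Pow(d, -1)) (Function('c')(d) = Mul(-6, Mul(-16, Pow(d, -1))) = Mul(96, Pow(d, -1)))
Function('B')(b) = Rational(166, 5) (Function('B')(b) = Add(Rational(-3, 8), Mul(Rational(1, 8), Add(Add(Mul(96, Pow(-15, -1)), 279), -4))) = Add(Rational(-3, 8), Mul(Rational(1, 8), Add(Add(Mul(96, Rational(-1, 15)), 279), -4))) = Add(Rational(-3, 8), Mul(Rational(1, 8), Add(Add(Rational(-32, 5), 279), -4))) = Add(Rational(-3, 8), Mul(Rational(1, 8), Add(Rational(1363, 5), -4))) = Add(Rational(-3, 8), Mul(Rational(1, 8), Rational(1343, 5))) = Add(Rational(-3, 8), Rational(1343, 40)) = Rational(166, 5))
Add(-2980158, Add(Add(Function('B')(1175), 153074), -1653798)) = Add(-2980158, Add(Add(Rational(166, 5), 153074), -1653798)) = Add(-2980158, Add(Rational(765536, 5), -1653798)) = Add(-2980158, Rational(-7503454, 5)) = Rational(-22404244, 5)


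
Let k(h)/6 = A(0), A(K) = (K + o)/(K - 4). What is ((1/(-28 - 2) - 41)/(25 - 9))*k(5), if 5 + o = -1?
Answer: -3693/160 ≈ -23.081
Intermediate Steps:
o = -6 (o = -5 - 1 = -6)
A(K) = (-6 + K)/(-4 + K) (A(K) = (K - 6)/(K - 4) = (-6 + K)/(-4 + K))
k(h) = 9 (k(h) = 6*((-6 + 0)/(-4 + 0)) = 6*(-6/(-4)) = 6*(-1/4*(-6)) = 6*(3/2) = 9)
((1/(-28 - 2) - 41)/(25 - 9))*k(5) = ((1/(-28 - 2) - 41)/(25 - 9))*9 = ((1/(-30) - 41)/16)*9 = ((-1/30 - 41)*(1/16))*9 = -1231/30*1/16*9 = -1231/480*9 = -3693/160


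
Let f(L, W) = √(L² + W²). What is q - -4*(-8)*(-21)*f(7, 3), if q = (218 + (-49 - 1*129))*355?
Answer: 14200 + 672*√58 ≈ 19318.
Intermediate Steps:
q = 14200 (q = (218 + (-49 - 129))*355 = (218 - 178)*355 = 40*355 = 14200)
q - -4*(-8)*(-21)*f(7, 3) = 14200 - -4*(-8)*(-21)*√(7² + 3²) = 14200 - 32*(-21)*√(49 + 9) = 14200 - (-672)*√58 = 14200 + 672*√58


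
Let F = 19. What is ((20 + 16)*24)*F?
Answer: 16416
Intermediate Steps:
((20 + 16)*24)*F = ((20 + 16)*24)*19 = (36*24)*19 = 864*19 = 16416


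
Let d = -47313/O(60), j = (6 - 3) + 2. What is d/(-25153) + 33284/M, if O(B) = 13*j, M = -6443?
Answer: -54112671721/10533950635 ≈ -5.1370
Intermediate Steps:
j = 5 (j = 3 + 2 = 5)
O(B) = 65 (O(B) = 13*5 = 65)
d = -47313/65 ≈ -727.89
d/(-25153) + 33284/M = -47313/65/(-25153) + 33284/(-6443) = -47313/65*(-1/25153) + 33284*(-1/6443) = 47313/1634945 - 33284/6443 = -54112671721/10533950635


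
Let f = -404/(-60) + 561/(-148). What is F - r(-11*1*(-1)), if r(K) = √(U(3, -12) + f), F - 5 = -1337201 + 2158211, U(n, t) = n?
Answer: 821015 - √7322115/1110 ≈ 8.2101e+5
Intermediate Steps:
f = 6533/2220 (f = -404*(-1/60) + 561*(-1/148) = 101/15 - 561/148 = 6533/2220 ≈ 2.9428)
F = 821015 (F = 5 + (-1337201 + 2158211) = 5 + 821010 = 821015)
r(K) = √7322115/1110 (r(K) = √(3 + 6533/2220) = √(13193/2220) = √7322115/1110)
F - r(-11*1*(-1)) = 821015 - √7322115/1110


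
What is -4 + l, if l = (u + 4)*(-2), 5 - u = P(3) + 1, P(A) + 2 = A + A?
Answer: -12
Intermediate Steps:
P(A) = -2 + 2*A (P(A) = -2 + (A + A) = -2 + 2*A)
u = 0 (u = 5 - ((-2 + 2*3) + 1) = 5 - ((-2 + 6) + 1) = 5 - (4 + 1) = 5 - 1*5 = 5 - 5 = 0)
l = -8 (l = (0 + 4)*(-2) = 4*(-2) = -8)
-4 + l = -4 - 8 = -12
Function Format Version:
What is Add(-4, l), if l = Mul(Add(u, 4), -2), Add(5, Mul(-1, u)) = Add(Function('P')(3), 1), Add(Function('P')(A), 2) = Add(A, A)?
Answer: -12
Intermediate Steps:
Function('P')(A) = Add(-2, Mul(2, A)) (Function('P')(A) = Add(-2, Add(A, A)) = Add(-2, Mul(2, A)))
u = 0 (u = Add(5, Mul(-1, Add(Add(-2, Mul(2, 3)), 1))) = Add(5, Mul(-1, Add(Add(-2, 6), 1))) = Add(5, Mul(-1, Add(4, 1))) = Add(5, Mul(-1, 5)) = Add(5, -5) = 0)
l = -8 (l = Mul(Add(0, 4), -2) = Mul(4, -2) = -8)
Add(-4, l) = Add(-4, -8) = -12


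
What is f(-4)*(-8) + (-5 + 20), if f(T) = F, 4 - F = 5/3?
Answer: -11/3 ≈ -3.6667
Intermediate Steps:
F = 7/3 (F = 4 - 5/3 = 7/3 ≈ 2.3333)
f(T) = 7/3
f(-4)*(-8) + (-5 + 20) = (7/3)*(-8) + (-5 + 20) = -56/3 + 15 = -11/3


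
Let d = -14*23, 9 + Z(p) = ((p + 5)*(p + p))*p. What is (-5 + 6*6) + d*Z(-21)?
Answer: 4546993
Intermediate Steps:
Z(p) = -9 + 2*p²*(5 + p) (Z(p) = -9 + ((p + 5)*(p + p))*p = -9 + ((5 + p)*(2*p))*p = -9 + (2*p*(5 + p))*p = -9 + 2*p²*(5 + p))
d = -322
(-5 + 6*6) + d*Z(-21) = (-5 + 6*6) - 322*(-9 + 2*(-21)³ + 10*(-21)²) = (-5 + 36) - 322*(-9 + 2*(-9261) + 10*441) = 31 - 322*(-9 - 18522 + 4410) = 31 - 322*(-14121) = 31 + 4546962 = 4546993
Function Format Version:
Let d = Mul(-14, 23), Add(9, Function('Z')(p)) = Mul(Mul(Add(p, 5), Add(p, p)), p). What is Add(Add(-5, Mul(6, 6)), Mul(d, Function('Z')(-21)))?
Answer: 4546993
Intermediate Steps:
Function('Z')(p) = Add(-9, Mul(2, Pow(p, 2), Add(5, p))) (Function('Z')(p) = Add(-9, Mul(Mul(Add(p, 5), Add(p, p)), p)) = Add(-9, Mul(Mul(Add(5, p), Mul(2, p)), p)) = Add(-9, Mul(Mul(2, p, Add(5, p)), p)) = Add(-9, Mul(2, Pow(p, 2), Add(5, p))))
d = -322
Add(Add(-5, Mul(6, 6)), Mul(d, Function('Z')(-21))) = Add(Add(-5, Mul(6, 6)), Mul(-322, Add(-9, Mul(2, Pow(-21, 3)), Mul(10, Pow(-21, 2))))) = Add(Add(-5, 36), Mul(-322, Add(-9, Mul(2, -9261), Mul(10, 441)))) = Add(31, Mul(-322, Add(-9, -18522, 4410))) = Add(31, Mul(-322, -14121)) = Add(31, 4546962) = 4546993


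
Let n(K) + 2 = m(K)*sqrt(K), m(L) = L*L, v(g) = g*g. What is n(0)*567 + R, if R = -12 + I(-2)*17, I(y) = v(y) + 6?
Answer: -976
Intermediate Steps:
v(g) = g**2
m(L) = L**2
I(y) = 6 + y**2 (I(y) = y**2 + 6 = 6 + y**2)
R = 158 (R = -12 + (6 + (-2)**2)*17 = -12 + (6 + 4)*17 = -12 + 10*17 = -12 + 170 = 158)
n(K) = -2 + K**(5/2) (n(K) = -2 + K**2*sqrt(K) = -2 + K**(5/2))
n(0)*567 + R = (-2 + 0**(5/2))*567 + 158 = (-2 + 0)*567 + 158 = -2*567 + 158 = -1134 + 158 = -976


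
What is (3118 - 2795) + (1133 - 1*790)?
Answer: 666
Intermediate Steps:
(3118 - 2795) + (1133 - 1*790) = 323 + (1133 - 790) = 323 + 343 = 666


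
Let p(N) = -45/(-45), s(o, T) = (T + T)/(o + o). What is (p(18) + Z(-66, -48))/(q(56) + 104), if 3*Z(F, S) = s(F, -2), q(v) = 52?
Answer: 25/3861 ≈ 0.0064750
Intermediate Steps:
s(o, T) = T/o (s(o, T) = (2*T)/((2*o)) = (2*T)*(1/(2*o)) = T/o)
Z(F, S) = -2/(3*F) (Z(F, S) = (-2/F)/3 = -2/(3*F))
p(N) = 1 (p(N) = -45*(-1/45) = 1)
(p(18) + Z(-66, -48))/(q(56) + 104) = (1 - ⅔/(-66))/(52 + 104) = (1 - ⅔*(-1/66))/156 = (1 + 1/99)*(1/156) = (100/99)*(1/156) = 25/3861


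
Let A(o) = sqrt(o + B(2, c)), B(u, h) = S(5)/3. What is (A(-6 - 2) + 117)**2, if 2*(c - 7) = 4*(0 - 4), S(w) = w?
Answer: (351 + I*sqrt(57))**2/9 ≈ 13683.0 + 588.89*I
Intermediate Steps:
c = -1 (c = 7 + (4*(0 - 4))/2 = 7 + (4*(-4))/2 = 7 + (1/2)*(-16) = 7 - 8 = -1)
B(u, h) = 5/3
A(o) = sqrt(5/3 + o) (A(o) = sqrt(o + 5/3) = sqrt(5/3 + o))
(A(-6 - 2) + 117)**2 = (sqrt(15 + 9*(-6 - 2))/3 + 117)**2 = (sqrt(15 + 9*(-8))/3 + 117)**2 = (sqrt(15 - 72)/3 + 117)**2 = (sqrt(-57)/3 + 117)**2 = ((I*sqrt(57))/3 + 117)**2 = (I*sqrt(57)/3 + 117)**2 = (117 + I*sqrt(57)/3)**2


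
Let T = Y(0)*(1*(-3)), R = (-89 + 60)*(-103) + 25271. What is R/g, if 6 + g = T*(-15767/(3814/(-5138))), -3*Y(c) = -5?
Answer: -53888006/202538557 ≈ -0.26606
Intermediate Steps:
Y(c) = 5/3 (Y(c) = -1/3*(-5) = 5/3)
R = 28258 (R = -29*(-103) + 25271 = 2987 + 25271 = 28258)
T = -5 (T = 5*(1*(-3))/3 = (5/3)*(-3) = -5)
g = -202538557/1907 (g = -6 - (-78835)/(3814/(-5138)) = -6 - (-78835)/(3814*(-1/5138)) = -6 - (-78835)/(-1907/2569) = -6 - (-78835)*(-2569)/1907 = -6 - 5*40505423/1907 = -6 - 202527115/1907 = -202538557/1907 ≈ -1.0621e+5)
R/g = 28258/(-202538557/1907) = 28258*(-1907/202538557) = -53888006/202538557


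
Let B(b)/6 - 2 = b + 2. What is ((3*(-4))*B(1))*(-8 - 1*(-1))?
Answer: 2520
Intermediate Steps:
B(b) = 24 + 6*b (B(b) = 12 + 6*(b + 2) = 12 + 6*(2 + b) = 12 + (12 + 6*b) = 24 + 6*b)
((3*(-4))*B(1))*(-8 - 1*(-1)) = ((3*(-4))*(24 + 6*1))*(-8 - 1*(-1)) = (-12*(24 + 6))*(-8 + 1) = -12*30*(-7) = -360*(-7) = 2520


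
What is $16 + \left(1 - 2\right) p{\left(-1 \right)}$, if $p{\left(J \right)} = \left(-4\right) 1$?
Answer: $20$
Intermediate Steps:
$p{\left(J \right)} = -4$
$16 + \left(1 - 2\right) p{\left(-1 \right)} = 16 + \left(1 - 2\right) \left(-4\right) = 16 - -4 = 16 + 4 = 20$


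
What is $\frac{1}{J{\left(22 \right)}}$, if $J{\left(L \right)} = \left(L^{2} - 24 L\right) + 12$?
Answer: $- \frac{1}{32} \approx -0.03125$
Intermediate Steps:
$J{\left(L \right)} = 12 + L^{2} - 24 L$
$\frac{1}{J{\left(22 \right)}} = \frac{1}{12 + 22^{2} - 528} = \frac{1}{12 + 484 - 528} = \frac{1}{-32} = - \frac{1}{32}$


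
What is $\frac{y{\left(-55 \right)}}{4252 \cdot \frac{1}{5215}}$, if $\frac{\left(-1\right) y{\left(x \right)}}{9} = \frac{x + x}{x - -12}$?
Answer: $- \frac{2581425}{91418} \approx -28.238$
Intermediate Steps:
$y{\left(x \right)} = - \frac{18 x}{12 + x}$ ($y{\left(x \right)} = - 9 \frac{x + x}{x - -12} = - 9 \frac{2 x}{x + 12} = - 9 \frac{2 x}{12 + x} = - \frac{18 x}{12 + x}$)
$\frac{y{\left(-55 \right)}}{4252 \cdot \frac{1}{5215}} = \frac{\left(-18\right) \left(-55\right) \frac{1}{12 - 55}}{4252 \cdot \frac{1}{5215}} = \frac{\left(-18\right) \left(-55\right) \frac{1}{-43}}{4252 \cdot \frac{1}{5215}} = \frac{\left(-18\right) \left(-55\right) \left(- \frac{1}{43}\right)}{\frac{4252}{5215}} = \left(- \frac{990}{43}\right) \frac{5215}{4252} = - \frac{2581425}{91418}$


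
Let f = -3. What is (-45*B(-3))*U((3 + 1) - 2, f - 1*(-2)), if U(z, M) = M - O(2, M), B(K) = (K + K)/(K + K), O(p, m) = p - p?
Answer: 45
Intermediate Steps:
O(p, m) = 0
B(K) = 1 (B(K) = (2*K)/((2*K)) = (2*K)*(1/(2*K)) = 1)
U(z, M) = M (U(z, M) = M - 1*0 = M + 0 = M)
(-45*B(-3))*U((3 + 1) - 2, f - 1*(-2)) = (-45*1)*(-3 - 1*(-2)) = -45*(-3 + 2) = -45*(-1) = 45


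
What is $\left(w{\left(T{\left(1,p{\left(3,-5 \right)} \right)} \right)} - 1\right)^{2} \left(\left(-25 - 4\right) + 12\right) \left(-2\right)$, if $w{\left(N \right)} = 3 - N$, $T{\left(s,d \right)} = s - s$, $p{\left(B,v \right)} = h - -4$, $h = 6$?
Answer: $136$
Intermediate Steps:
$p{\left(B,v \right)} = 10$ ($p{\left(B,v \right)} = 6 - -4 = 6 + 4 = 10$)
$T{\left(s,d \right)} = 0$
$\left(w{\left(T{\left(1,p{\left(3,-5 \right)} \right)} \right)} - 1\right)^{2} \left(\left(-25 - 4\right) + 12\right) \left(-2\right) = \left(\left(3 - 0\right) - 1\right)^{2} \left(\left(-25 - 4\right) + 12\right) \left(-2\right) = \left(\left(3 + 0\right) - 1\right)^{2} \left(-29 + 12\right) \left(-2\right) = \left(3 - 1\right)^{2} \left(-17\right) \left(-2\right) = 2^{2} \left(-17\right) \left(-2\right) = 4 \left(-17\right) \left(-2\right) = \left(-68\right) \left(-2\right) = 136$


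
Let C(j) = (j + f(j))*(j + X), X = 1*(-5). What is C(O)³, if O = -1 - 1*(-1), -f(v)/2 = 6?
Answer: 216000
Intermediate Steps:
f(v) = -12 (f(v) = -2*6 = -12)
X = -5
O = 0 (O = -1 + 1 = 0)
C(j) = (-12 + j)*(-5 + j) (C(j) = (j - 12)*(j - 5) = (-12 + j)*(-5 + j))
C(O)³ = (60 + 0² - 17*0)³ = (60 + 0 + 0)³ = 60³ = 216000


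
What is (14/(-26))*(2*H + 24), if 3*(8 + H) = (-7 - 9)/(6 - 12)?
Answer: -616/117 ≈ -5.2650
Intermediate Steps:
H = -64/9 (H = -8 + ((-7 - 9)/(6 - 12))/3 = -8 + (-16/(-6))/3 = -8 + (-16*(-1/6))/3 = -8 + (1/3)*(8/3) = -8 + 8/9 = -64/9 ≈ -7.1111)
(14/(-26))*(2*H + 24) = (14/(-26))*(2*(-64/9) + 24) = (14*(-1/26))*(-128/9 + 24) = -7/13*88/9 = -616/117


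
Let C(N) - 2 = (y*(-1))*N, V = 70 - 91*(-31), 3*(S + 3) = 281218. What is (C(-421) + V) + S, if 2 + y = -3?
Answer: 283573/3 ≈ 94524.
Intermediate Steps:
y = -5 (y = -2 - 3 = -5)
S = 281209/3 (S = -3 + (⅓)*281218 = -3 + 281218/3 = 281209/3 ≈ 93736.)
V = 2891 (V = 70 + 2821 = 2891)
C(N) = 2 + 5*N (C(N) = 2 + (-5*(-1))*N = 2 + 5*N)
(C(-421) + V) + S = ((2 + 5*(-421)) + 2891) + 281209/3 = ((2 - 2105) + 2891) + 281209/3 = (-2103 + 2891) + 281209/3 = 788 + 281209/3 = 283573/3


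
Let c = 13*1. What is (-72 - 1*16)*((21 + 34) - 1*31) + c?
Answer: -2099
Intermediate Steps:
c = 13
(-72 - 1*16)*((21 + 34) - 1*31) + c = (-72 - 1*16)*((21 + 34) - 1*31) + 13 = (-72 - 16)*(55 - 31) + 13 = -88*24 + 13 = -2112 + 13 = -2099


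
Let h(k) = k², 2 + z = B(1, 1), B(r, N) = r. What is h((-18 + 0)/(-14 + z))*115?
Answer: 828/5 ≈ 165.60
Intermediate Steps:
z = -1 (z = -2 + 1 = -1)
h((-18 + 0)/(-14 + z))*115 = ((-18 + 0)/(-14 - 1))²*115 = (-18/(-15))²*115 = (-18*(-1/15))²*115 = (6/5)²*115 = (36/25)*115 = 828/5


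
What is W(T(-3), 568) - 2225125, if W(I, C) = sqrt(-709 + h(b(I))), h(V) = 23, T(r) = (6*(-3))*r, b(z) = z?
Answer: -2225125 + 7*I*sqrt(14) ≈ -2.2251e+6 + 26.192*I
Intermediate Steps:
T(r) = -18*r
W(I, C) = 7*I*sqrt(14) (W(I, C) = sqrt(-709 + 23) = sqrt(-686) = 7*I*sqrt(14))
W(T(-3), 568) - 2225125 = 7*I*sqrt(14) - 2225125 = -2225125 + 7*I*sqrt(14)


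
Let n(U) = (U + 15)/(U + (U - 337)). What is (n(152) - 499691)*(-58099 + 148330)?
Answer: -495968827690/11 ≈ -4.5088e+10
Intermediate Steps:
n(U) = (15 + U)/(-337 + 2*U) (n(U) = (15 + U)/(U + (-337 + U)) = (15 + U)/(-337 + 2*U))
(n(152) - 499691)*(-58099 + 148330) = ((15 + 152)/(-337 + 2*152) - 499691)*(-58099 + 148330) = (167/(-337 + 304) - 499691)*90231 = (167/(-33) - 499691)*90231 = (-1/33*167 - 499691)*90231 = (-167/33 - 499691)*90231 = -16489970/33*90231 = -495968827690/11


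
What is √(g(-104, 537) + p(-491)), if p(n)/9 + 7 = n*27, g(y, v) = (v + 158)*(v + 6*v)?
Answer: √2493129 ≈ 1579.0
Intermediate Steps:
g(y, v) = 7*v*(158 + v) (g(y, v) = (158 + v)*(7*v) = 7*v*(158 + v))
p(n) = -63 + 243*n (p(n) = -63 + 9*(n*27) = -63 + 9*(27*n) = -63 + 243*n)
√(g(-104, 537) + p(-491)) = √(7*537*(158 + 537) + (-63 + 243*(-491))) = √(7*537*695 + (-63 - 119313)) = √(2612505 - 119376) = √2493129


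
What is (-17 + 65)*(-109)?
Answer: -5232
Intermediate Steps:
(-17 + 65)*(-109) = 48*(-109) = -5232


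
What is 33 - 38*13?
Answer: -461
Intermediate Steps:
33 - 38*13 = 33 - 494 = -461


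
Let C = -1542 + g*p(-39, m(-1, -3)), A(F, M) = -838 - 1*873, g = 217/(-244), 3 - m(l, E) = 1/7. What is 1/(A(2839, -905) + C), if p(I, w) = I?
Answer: -244/785269 ≈ -0.00031072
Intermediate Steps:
m(l, E) = 20/7 (m(l, E) = 3 - 1/7 = 3 - 1*⅐ = 3 - ⅐ = 20/7)
g = -217/244 (g = 217*(-1/244) = -217/244 ≈ -0.88934)
A(F, M) = -1711 (A(F, M) = -838 - 873 = -1711)
C = -367785/244 (C = -1542 - 217/244*(-39) = -1542 + 8463/244 = -367785/244 ≈ -1507.3)
1/(A(2839, -905) + C) = 1/(-1711 - 367785/244) = 1/(-785269/244) = -244/785269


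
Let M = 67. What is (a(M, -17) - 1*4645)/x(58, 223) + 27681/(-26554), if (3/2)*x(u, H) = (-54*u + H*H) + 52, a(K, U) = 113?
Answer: -1471805061/1238717546 ≈ -1.1882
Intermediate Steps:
x(u, H) = 104/3 - 36*u + 2*H²/3 (x(u, H) = 2*((-54*u + H*H) + 52)/3 = 2*((-54*u + H²) + 52)/3 = 2*((H² - 54*u) + 52)/3 = 2*(52 + H² - 54*u)/3 = 104/3 - 36*u + 2*H²/3)
(a(M, -17) - 1*4645)/x(58, 223) + 27681/(-26554) = (113 - 1*4645)/(104/3 - 36*58 + (⅔)*223²) + 27681/(-26554) = (113 - 4645)/(104/3 - 2088 + (⅔)*49729) + 27681*(-1/26554) = -4532/(104/3 - 2088 + 99458/3) - 27681/26554 = -4532/93298/3 - 27681/26554 = -4532*3/93298 - 27681/26554 = -6798/46649 - 27681/26554 = -1471805061/1238717546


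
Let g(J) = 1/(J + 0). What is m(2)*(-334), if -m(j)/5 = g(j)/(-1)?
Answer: -835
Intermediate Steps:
g(J) = 1/J
m(j) = 5/j (m(j) = -5/(j*(-1)) = -5*(-1)/j = -(-5)/j = 5/j)
m(2)*(-334) = (5/2)*(-334) = -835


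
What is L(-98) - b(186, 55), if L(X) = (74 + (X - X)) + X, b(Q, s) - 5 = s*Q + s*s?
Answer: -13284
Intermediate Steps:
b(Q, s) = 5 + s**2 + Q*s (b(Q, s) = 5 + (s*Q + s*s) = 5 + (Q*s + s**2) = 5 + (s**2 + Q*s) = 5 + s**2 + Q*s)
L(X) = 74 + X (L(X) = (74 + 0) + X = 74 + X)
L(-98) - b(186, 55) = (74 - 98) - (5 + 55**2 + 186*55) = -24 - (5 + 3025 + 10230) = -24 - 1*13260 = -24 - 13260 = -13284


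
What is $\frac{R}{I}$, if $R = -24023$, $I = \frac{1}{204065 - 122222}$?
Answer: $-1966114389$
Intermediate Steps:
$I = \frac{1}{81843} \approx 1.2219 \cdot 10^{-5}$
$\frac{R}{I} = - 24023 \frac{1}{\frac{1}{81843}} = \left(-24023\right) 81843 = -1966114389$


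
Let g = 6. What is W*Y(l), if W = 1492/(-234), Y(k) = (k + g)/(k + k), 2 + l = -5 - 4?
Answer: -1865/1287 ≈ -1.4491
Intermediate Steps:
l = -11 (l = -2 + (-5 - 4) = -2 - 9 = -11)
Y(k) = (6 + k)/(2*k) (Y(k) = (k + 6)/(k + k) = (6 + k)/((2*k)) = (6 + k)*(1/(2*k)) = (6 + k)/(2*k))
W = -746/117 (W = 1492*(-1/234) = -746/117 ≈ -6.3761)
W*Y(l) = -373*(6 - 11)/(117*(-11)) = -373*(-1)*(-5)/(117*11) = -746/117*5/22 = -1865/1287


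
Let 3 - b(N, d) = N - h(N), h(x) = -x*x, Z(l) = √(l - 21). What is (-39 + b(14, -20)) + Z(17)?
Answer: -246 + 2*I ≈ -246.0 + 2.0*I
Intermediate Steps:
Z(l) = √(-21 + l)
h(x) = -x²
b(N, d) = 3 - N - N² (b(N, d) = 3 - (N - (-1)*N²) = 3 - (N + N²) = 3 + (-N - N²) = 3 - N - N²)
(-39 + b(14, -20)) + Z(17) = (-39 + (3 - 1*14 - 1*14²)) + √(-21 + 17) = (-39 + (3 - 14 - 1*196)) + √(-4) = (-39 + (3 - 14 - 196)) + 2*I = (-39 - 207) + 2*I = -246 + 2*I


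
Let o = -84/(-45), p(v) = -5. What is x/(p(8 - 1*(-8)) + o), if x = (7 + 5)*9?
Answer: -1620/47 ≈ -34.468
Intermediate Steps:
o = 28/15 (o = -84*(-1/45) = 28/15 ≈ 1.8667)
x = 108 (x = 12*9 = 108)
x/(p(8 - 1*(-8)) + o) = 108/(-5 + 28/15) = 108/(-47/15) = -15/47*108 = -1620/47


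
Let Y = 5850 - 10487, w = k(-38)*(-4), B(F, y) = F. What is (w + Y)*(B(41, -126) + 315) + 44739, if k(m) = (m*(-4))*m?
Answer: 6618991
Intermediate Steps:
k(m) = -4*m**2 (k(m) = (-4*m)*m = -4*m**2)
w = 23104 (w = -4*(-38)**2*(-4) = -4*1444*(-4) = -5776*(-4) = 23104)
Y = -4637
(w + Y)*(B(41, -126) + 315) + 44739 = (23104 - 4637)*(41 + 315) + 44739 = 18467*356 + 44739 = 6574252 + 44739 = 6618991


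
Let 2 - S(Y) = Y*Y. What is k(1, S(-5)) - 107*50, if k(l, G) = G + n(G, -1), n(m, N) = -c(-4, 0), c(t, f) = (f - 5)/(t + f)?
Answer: -21497/4 ≈ -5374.3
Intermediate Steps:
c(t, f) = (-5 + f)/(f + t)
S(Y) = 2 - Y**2 (S(Y) = 2 - Y*Y = 2 - Y**2)
n(m, N) = -5/4 (n(m, N) = -(-5 + 0)/(0 - 4) = -(-5)/(-4) = -(-1)*(-5)/4 = -1*5/4 = -5/4)
k(l, G) = -5/4 + G (k(l, G) = G - 5/4 = -5/4 + G)
k(1, S(-5)) - 107*50 = (-5/4 + (2 - 1*(-5)**2)) - 107*50 = (-5/4 + (2 - 1*25)) - 5350 = (-5/4 + (2 - 25)) - 5350 = (-5/4 - 23) - 5350 = -97/4 - 5350 = -21497/4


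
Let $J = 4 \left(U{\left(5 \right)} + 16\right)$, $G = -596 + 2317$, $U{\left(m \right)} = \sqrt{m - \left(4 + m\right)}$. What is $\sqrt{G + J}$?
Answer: $\sqrt{1785 + 8 i} \approx 42.249 + 0.09468 i$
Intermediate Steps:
$U{\left(m \right)} = 2 i$ ($U{\left(m \right)} = \sqrt{-4} = 2 i$)
$G = 1721$
$J = 64 + 8 i$ ($J = 4 \left(2 i + 16\right) = 4 \left(16 + 2 i\right) = 64 + 8 i \approx 64.0 + 8.0 i$)
$\sqrt{G + J} = \sqrt{1721 + \left(64 + 8 i\right)} = \sqrt{1785 + 8 i}$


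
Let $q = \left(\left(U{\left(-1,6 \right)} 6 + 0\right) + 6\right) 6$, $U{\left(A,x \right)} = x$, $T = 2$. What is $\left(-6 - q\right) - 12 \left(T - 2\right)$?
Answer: $-258$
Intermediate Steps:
$q = 252$ ($q = \left(\left(6 \cdot 6 + 0\right) + 6\right) 6 = \left(\left(36 + 0\right) + 6\right) 6 = \left(36 + 6\right) 6 = 42 \cdot 6 = 252$)
$\left(-6 - q\right) - 12 \left(T - 2\right) = \left(-6 - 252\right) - 12 \left(2 - 2\right) = -258 - 0 = -258 + 0 = -258$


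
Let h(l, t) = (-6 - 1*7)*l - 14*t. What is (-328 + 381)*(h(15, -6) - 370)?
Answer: -25493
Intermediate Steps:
h(l, t) = -14*t - 13*l (h(l, t) = (-6 - 7)*l - 14*t = -13*l - 14*t = -14*t - 13*l)
(-328 + 381)*(h(15, -6) - 370) = (-328 + 381)*((-14*(-6) - 13*15) - 370) = 53*((84 - 195) - 370) = 53*(-111 - 370) = 53*(-481) = -25493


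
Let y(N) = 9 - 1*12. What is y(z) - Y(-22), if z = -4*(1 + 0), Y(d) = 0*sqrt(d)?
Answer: -3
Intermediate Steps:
Y(d) = 0
z = -4 (z = -4*1 = -4)
y(N) = -3 (y(N) = 9 - 12 = -3)
y(z) - Y(-22) = -3 - 1*0 = -3 + 0 = -3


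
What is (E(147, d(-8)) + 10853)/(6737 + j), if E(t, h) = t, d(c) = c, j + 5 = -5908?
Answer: 1375/103 ≈ 13.350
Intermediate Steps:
j = -5913 (j = -5 - 5908 = -5913)
(E(147, d(-8)) + 10853)/(6737 + j) = (147 + 10853)/(6737 - 5913) = 11000/824 = 11000*(1/824) = 1375/103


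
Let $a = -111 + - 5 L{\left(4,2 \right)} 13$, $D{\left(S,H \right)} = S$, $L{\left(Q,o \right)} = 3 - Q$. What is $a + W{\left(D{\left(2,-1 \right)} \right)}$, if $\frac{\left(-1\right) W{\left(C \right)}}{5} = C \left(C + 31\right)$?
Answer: $-376$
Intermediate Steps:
$W{\left(C \right)} = - 5 C \left(31 + C\right)$ ($W{\left(C \right)} = - 5 C \left(C + 31\right) = - 5 C \left(31 + C\right)$)
$a = -46$ ($a = -111 + - 5 \left(3 - 4\right) 13 = -111 + \left(-5\right) \left(-1\right) 13 = -111 + 5 \cdot 13 = -111 + 65 = -46$)
$a + W{\left(D{\left(2,-1 \right)} \right)} = -46 - 10 \left(31 + 2\right) = -46 - 10 \cdot 33 = -46 - 330 = -376$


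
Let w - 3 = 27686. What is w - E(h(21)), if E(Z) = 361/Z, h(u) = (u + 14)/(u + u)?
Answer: 136279/5 ≈ 27256.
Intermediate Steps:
h(u) = (14 + u)/(2*u) (h(u) = (14 + u)/((2*u)) = (14 + u)*(1/(2*u)) = (14 + u)/(2*u))
w = 27689 (w = 3 + 27686 = 27689)
w - E(h(21)) = 27689 - 361/((½)*(14 + 21)/21) = 27689 - 361/((½)*(1/21)*35) = 27689 - 361/⅚ = 27689 - 361*6/5 = 27689 - 1*2166/5 = 27689 - 2166/5 = 136279/5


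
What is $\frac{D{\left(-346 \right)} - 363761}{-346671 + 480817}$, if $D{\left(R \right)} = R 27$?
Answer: $- \frac{373103}{134146} \approx -2.7813$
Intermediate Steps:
$D{\left(R \right)} = 27 R$
$\frac{D{\left(-346 \right)} - 363761}{-346671 + 480817} = \frac{27 \left(-346\right) - 363761}{-346671 + 480817} = \frac{-9342 - 363761}{134146} = \left(-373103\right) \frac{1}{134146} = - \frac{373103}{134146}$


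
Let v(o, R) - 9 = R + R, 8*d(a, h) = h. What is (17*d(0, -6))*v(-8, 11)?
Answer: -1581/4 ≈ -395.25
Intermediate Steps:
d(a, h) = h/8
v(o, R) = 9 + 2*R (v(o, R) = 9 + (R + R) = 9 + 2*R)
(17*d(0, -6))*v(-8, 11) = (17*((⅛)*(-6)))*(9 + 2*11) = (17*(-¾))*(9 + 22) = -51/4*31 = -1581/4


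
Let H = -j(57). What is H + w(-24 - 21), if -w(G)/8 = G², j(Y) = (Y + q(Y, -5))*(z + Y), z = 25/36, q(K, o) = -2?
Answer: -697435/36 ≈ -19373.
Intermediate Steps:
z = 25/36 (z = 25*(1/36) = 25/36 ≈ 0.69444)
j(Y) = (-2 + Y)*(25/36 + Y) (j(Y) = (Y - 2)*(25/36 + Y) = (-2 + Y)*(25/36 + Y))
H = -114235/36 (H = -(-25/18 + 57² - 47/36*57) = -(-25/18 + 3249 - 893/12) = -1*114235/36 = -114235/36 ≈ -3173.2)
w(G) = -8*G²
H + w(-24 - 21) = -114235/36 - 8*(-24 - 21)² = -114235/36 - 8*(-45)² = -114235/36 - 8*2025 = -114235/36 - 16200 = -697435/36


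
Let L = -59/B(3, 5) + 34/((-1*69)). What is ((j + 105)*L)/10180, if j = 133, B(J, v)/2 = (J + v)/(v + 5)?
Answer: -2454613/2809680 ≈ -0.87363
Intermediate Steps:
B(J, v) = 2*(J + v)/(5 + v) (B(J, v) = 2*((J + v)/(v + 5)) = 2*((J + v)/(5 + v)) = 2*(J + v)/(5 + v))
L = -20627/552 (L = -59*(5 + 5)/(2*(3 + 5)) + 34/((-1*69)) = -59/(2*8/10) + 34/(-69) = -59/(2*(⅒)*8) + 34*(-1/69) = -59/8/5 - 34/69 = -59*5/8 - 34/69 = -295/8 - 34/69 = -20627/552 ≈ -37.368)
((j + 105)*L)/10180 = ((133 + 105)*(-20627/552))/10180 = (238*(-20627/552))*(1/10180) = -2454613/276*1/10180 = -2454613/2809680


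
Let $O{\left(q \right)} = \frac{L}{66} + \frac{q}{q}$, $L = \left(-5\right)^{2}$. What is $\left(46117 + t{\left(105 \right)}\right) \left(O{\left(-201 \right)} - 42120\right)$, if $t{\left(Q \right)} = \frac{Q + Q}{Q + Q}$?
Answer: $- \frac{64100076911}{33} \approx -1.9424 \cdot 10^{9}$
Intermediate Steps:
$L = 25$
$t{\left(Q \right)} = 1$ ($t{\left(Q \right)} = \frac{2 Q}{2 Q} = 2 Q \frac{1}{2 Q} = 1$)
$O{\left(q \right)} = \frac{91}{66}$ ($O{\left(q \right)} = \frac{25}{66} + \frac{q}{q} = 25 \cdot \frac{1}{66} + 1 = \frac{25}{66} + 1 = \frac{91}{66}$)
$\left(46117 + t{\left(105 \right)}\right) \left(O{\left(-201 \right)} - 42120\right) = \left(46117 + 1\right) \left(\frac{91}{66} - 42120\right) = 46118 \left(- \frac{2779829}{66}\right) = - \frac{64100076911}{33}$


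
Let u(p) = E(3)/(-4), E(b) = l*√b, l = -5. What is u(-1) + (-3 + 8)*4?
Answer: 20 + 5*√3/4 ≈ 22.165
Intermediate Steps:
E(b) = -5*√b
u(p) = 5*√3/4 (u(p) = -5*√3/(-4) = -5*√3*(-¼) = 5*√3/4)
u(-1) + (-3 + 8)*4 = 5*√3/4 + (-3 + 8)*4 = 5*√3/4 + 5*4 = 5*√3/4 + 20 = 20 + 5*√3/4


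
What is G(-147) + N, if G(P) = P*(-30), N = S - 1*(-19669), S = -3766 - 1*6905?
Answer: 13408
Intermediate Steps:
S = -10671 (S = -3766 - 6905 = -10671)
N = 8998 (N = -10671 - 1*(-19669) = -10671 + 19669 = 8998)
G(P) = -30*P
G(-147) + N = -30*(-147) + 8998 = 4410 + 8998 = 13408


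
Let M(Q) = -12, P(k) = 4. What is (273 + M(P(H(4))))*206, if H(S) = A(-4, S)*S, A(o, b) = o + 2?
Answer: 53766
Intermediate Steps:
A(o, b) = 2 + o
H(S) = -2*S (H(S) = (2 - 4)*S = -2*S)
(273 + M(P(H(4))))*206 = (273 - 12)*206 = 261*206 = 53766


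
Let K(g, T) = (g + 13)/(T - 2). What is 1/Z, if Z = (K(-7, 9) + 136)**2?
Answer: 49/917764 ≈ 5.3391e-5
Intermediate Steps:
K(g, T) = (13 + g)/(-2 + T)
Z = 917764/49 (Z = ((13 - 7)/(-2 + 9) + 136)**2 = (6/7 + 136)**2 = (958/7)**2 = 917764/49 ≈ 18730.)
1/Z = 1/(917764/49) = 49/917764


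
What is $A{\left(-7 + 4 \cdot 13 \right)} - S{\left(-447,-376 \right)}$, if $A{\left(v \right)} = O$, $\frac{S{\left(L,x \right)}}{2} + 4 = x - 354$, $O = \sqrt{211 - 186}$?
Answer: $1473$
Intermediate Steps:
$O = 5$ ($O = \sqrt{25} = 5$)
$S{\left(L,x \right)} = -716 + 2 x$ ($S{\left(L,x \right)} = -8 + 2 \left(x - 354\right) = -8 + 2 \left(-354 + x\right) = -8 + \left(-708 + 2 x\right) = -716 + 2 x$)
$A{\left(v \right)} = 5$
$A{\left(-7 + 4 \cdot 13 \right)} - S{\left(-447,-376 \right)} = 5 - \left(-716 + 2 \left(-376\right)\right) = 5 - \left(-716 - 752\right) = 5 - -1468 = 5 + 1468 = 1473$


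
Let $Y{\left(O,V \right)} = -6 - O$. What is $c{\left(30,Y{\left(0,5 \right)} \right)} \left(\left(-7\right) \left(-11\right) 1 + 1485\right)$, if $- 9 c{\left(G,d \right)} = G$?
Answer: $- \frac{15620}{3} \approx -5206.7$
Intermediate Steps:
$c{\left(G,d \right)} = - \frac{G}{9}$
$c{\left(30,Y{\left(0,5 \right)} \right)} \left(\left(-7\right) \left(-11\right) 1 + 1485\right) = \left(- \frac{1}{9}\right) 30 \left(\left(-7\right) \left(-11\right) 1 + 1485\right) = - \frac{10 \left(77 \cdot 1 + 1485\right)}{3} = - \frac{10 \left(77 + 1485\right)}{3} = \left(- \frac{10}{3}\right) 1562 = - \frac{15620}{3}$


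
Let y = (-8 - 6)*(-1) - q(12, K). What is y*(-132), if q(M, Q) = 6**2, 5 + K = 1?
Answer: 2904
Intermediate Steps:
K = -4 (K = -5 + 1 = -4)
q(M, Q) = 36
y = -22 (y = (-8 - 6)*(-1) - 1*36 = -14*(-1) - 36 = 14 - 36 = -22)
y*(-132) = -22*(-132) = 2904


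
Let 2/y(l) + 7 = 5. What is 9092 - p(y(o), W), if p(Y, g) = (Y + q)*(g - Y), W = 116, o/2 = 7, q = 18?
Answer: 7103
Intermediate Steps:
o = 14 (o = 2*7 = 14)
y(l) = -1 (y(l) = 2/(-7 + 5) = 2/(-2) = 2*(-½) = -1)
p(Y, g) = (18 + Y)*(g - Y) (p(Y, g) = (Y + 18)*(g - Y) = (18 + Y)*(g - Y))
9092 - p(y(o), W) = 9092 - (-1*(-1)² - 18*(-1) + 18*116 - 1*116) = 9092 - (-1*1 + 18 + 2088 - 116) = 9092 - (-1 + 18 + 2088 - 116) = 9092 - 1*1989 = 9092 - 1989 = 7103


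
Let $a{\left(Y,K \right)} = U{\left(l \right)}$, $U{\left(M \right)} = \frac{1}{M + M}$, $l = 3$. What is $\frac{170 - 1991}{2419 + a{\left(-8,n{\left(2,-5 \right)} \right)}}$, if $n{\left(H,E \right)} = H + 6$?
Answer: $- \frac{10926}{14515} \approx -0.75274$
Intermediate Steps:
$n{\left(H,E \right)} = 6 + H$
$U{\left(M \right)} = \frac{1}{2 M}$
$a{\left(Y,K \right)} = \frac{1}{6}$ ($a{\left(Y,K \right)} = \frac{1}{2 \cdot 3} = \frac{1}{2} \cdot \frac{1}{3} = \frac{1}{6}$)
$\frac{170 - 1991}{2419 + a{\left(-8,n{\left(2,-5 \right)} \right)}} = \frac{170 - 1991}{2419 + \frac{1}{6}} = - \frac{1821}{\frac{14515}{6}} = \left(-1821\right) \frac{6}{14515} = - \frac{10926}{14515}$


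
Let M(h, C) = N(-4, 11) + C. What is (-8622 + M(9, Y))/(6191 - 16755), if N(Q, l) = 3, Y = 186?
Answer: 8433/10564 ≈ 0.79828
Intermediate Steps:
M(h, C) = 3 + C
(-8622 + M(9, Y))/(6191 - 16755) = (-8622 + (3 + 186))/(6191 - 16755) = (-8622 + 189)/(-10564) = -8433*(-1/10564) = 8433/10564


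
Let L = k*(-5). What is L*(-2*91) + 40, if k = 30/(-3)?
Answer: -9060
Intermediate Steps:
k = -10 (k = 30*(-1/3) = -10)
L = 50 (L = -10*(-5) = 50)
L*(-2*91) + 40 = 50*(-2*91) + 40 = 50*(-182) + 40 = -9100 + 40 = -9060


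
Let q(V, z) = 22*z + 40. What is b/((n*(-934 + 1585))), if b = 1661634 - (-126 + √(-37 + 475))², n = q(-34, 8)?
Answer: 68555/5859 + √438/558 ≈ 11.738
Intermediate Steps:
q(V, z) = 40 + 22*z
n = 216 (n = 40 + 22*8 = 40 + 176 = 216)
b = 1661634 - (-126 + √438)² ≈ 1.6506e+6
b/((n*(-934 + 1585))) = (1645320 + 252*√438)/((216*(-934 + 1585))) = (1645320 + 252*√438)/((216*651)) = (1645320 + 252*√438)/140616 = (1645320 + 252*√438)*(1/140616) = 68555/5859 + √438/558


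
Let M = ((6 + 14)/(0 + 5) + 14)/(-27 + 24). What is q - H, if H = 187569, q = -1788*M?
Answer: -176841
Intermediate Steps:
M = -6 (M = (20/5 + 14)/(-3) = (20*(1/5) + 14)*(-1/3) = (4 + 14)*(-1/3) = 18*(-1/3) = -6)
q = 10728 (q = -1788*(-6) = 10728)
q - H = 10728 - 1*187569 = 10728 - 187569 = -176841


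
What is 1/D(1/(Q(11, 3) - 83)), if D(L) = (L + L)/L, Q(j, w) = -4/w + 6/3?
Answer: ½ ≈ 0.50000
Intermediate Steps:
Q(j, w) = 2 - 4/w (Q(j, w) = -4/w + 6*(⅓) = -4/w + 2 = 2 - 4/w)
D(L) = 2 (D(L) = (2*L)/L = 2)
1/D(1/(Q(11, 3) - 83)) = 1/2 = ½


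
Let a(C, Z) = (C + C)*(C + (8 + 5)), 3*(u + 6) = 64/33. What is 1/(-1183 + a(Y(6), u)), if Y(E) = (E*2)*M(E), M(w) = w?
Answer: 1/11057 ≈ 9.0441e-5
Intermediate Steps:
u = -530/99 (u = -6 + (64/33)/3 = -6 + (64*(1/33))/3 = -6 + (1/3)*(64/33) = -6 + 64/99 = -530/99 ≈ -5.3535)
Y(E) = 2*E**2 (Y(E) = (E*2)*E = (2*E)*E = 2*E**2)
a(C, Z) = 2*C*(13 + C) (a(C, Z) = (2*C)*(C + 13) = (2*C)*(13 + C) = 2*C*(13 + C))
1/(-1183 + a(Y(6), u)) = 1/(-1183 + 2*(2*6**2)*(13 + 2*6**2)) = 1/(-1183 + 2*(2*36)*(13 + 2*36)) = 1/(-1183 + 2*72*(13 + 72)) = 1/(-1183 + 2*72*85) = 1/(-1183 + 12240) = 1/11057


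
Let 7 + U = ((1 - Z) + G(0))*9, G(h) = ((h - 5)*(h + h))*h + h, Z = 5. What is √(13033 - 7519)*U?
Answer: -43*√5514 ≈ -3193.0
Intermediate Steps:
G(h) = h + 2*h²*(-5 + h) (G(h) = ((-5 + h)*(2*h))*h + h = (2*h*(-5 + h))*h + h = 2*h²*(-5 + h) + h = h + 2*h²*(-5 + h))
U = -43 (U = -7 + ((1 - 1*5) + 0*(1 - 10*0 + 2*0²))*9 = -7 + ((1 - 5) + 0*(1 + 0 + 2*0))*9 = -7 + (-4 + 0*(1 + 0 + 0))*9 = -7 + (-4 + 0*1)*9 = -7 + (-4 + 0)*9 = -7 - 4*9 = -7 - 36 = -43)
√(13033 - 7519)*U = √(13033 - 7519)*(-43) = √5514*(-43) = -43*√5514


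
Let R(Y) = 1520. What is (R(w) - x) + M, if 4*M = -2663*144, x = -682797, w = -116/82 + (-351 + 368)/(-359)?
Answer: 588449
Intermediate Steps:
w = -21519/14719 (w = -116*1/82 + 17*(-1/359) = -58/41 - 17/359 = -21519/14719 ≈ -1.4620)
M = -95868 (M = (-2663*144)/4 = (¼)*(-383472) = -95868)
(R(w) - x) + M = (1520 - 1*(-682797)) - 95868 = (1520 + 682797) - 95868 = 684317 - 95868 = 588449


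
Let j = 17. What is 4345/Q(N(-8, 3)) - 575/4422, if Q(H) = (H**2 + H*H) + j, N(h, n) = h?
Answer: 3826043/128238 ≈ 29.835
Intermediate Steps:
Q(H) = 17 + 2*H**2 (Q(H) = (H**2 + H*H) + 17 = (H**2 + H**2) + 17 = 2*H**2 + 17 = 17 + 2*H**2)
4345/Q(N(-8, 3)) - 575/4422 = 4345/(17 + 2*(-8)**2) - 575/4422 = 4345/(17 + 2*64) - 575*1/4422 = 4345/(17 + 128) - 575/4422 = 4345/145 - 575/4422 = 4345*(1/145) - 575/4422 = 869/29 - 575/4422 = 3826043/128238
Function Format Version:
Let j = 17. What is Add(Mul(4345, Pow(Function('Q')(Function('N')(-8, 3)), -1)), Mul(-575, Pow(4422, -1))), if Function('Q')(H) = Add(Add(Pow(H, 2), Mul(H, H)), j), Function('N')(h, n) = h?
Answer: Rational(3826043, 128238) ≈ 29.835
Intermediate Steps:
Function('Q')(H) = Add(17, Mul(2, Pow(H, 2))) (Function('Q')(H) = Add(Add(Pow(H, 2), Mul(H, H)), 17) = Add(Add(Pow(H, 2), Pow(H, 2)), 17) = Add(Mul(2, Pow(H, 2)), 17) = Add(17, Mul(2, Pow(H, 2))))
Add(Mul(4345, Pow(Function('Q')(Function('N')(-8, 3)), -1)), Mul(-575, Pow(4422, -1))) = Add(Mul(4345, Pow(Add(17, Mul(2, Pow(-8, 2))), -1)), Mul(-575, Pow(4422, -1))) = Add(Mul(4345, Pow(Add(17, Mul(2, 64)), -1)), Mul(-575, Rational(1, 4422))) = Add(Mul(4345, Pow(Add(17, 128), -1)), Rational(-575, 4422)) = Add(Mul(4345, Pow(145, -1)), Rational(-575, 4422)) = Add(Mul(4345, Rational(1, 145)), Rational(-575, 4422)) = Add(Rational(869, 29), Rational(-575, 4422)) = Rational(3826043, 128238)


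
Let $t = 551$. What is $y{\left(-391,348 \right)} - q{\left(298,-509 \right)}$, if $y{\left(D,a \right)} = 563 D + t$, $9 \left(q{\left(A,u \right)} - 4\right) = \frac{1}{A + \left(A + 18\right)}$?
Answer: $- \frac{1213432237}{5526} \approx -2.1959 \cdot 10^{5}$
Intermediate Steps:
$q{\left(A,u \right)} = 4 + \frac{1}{9 \left(18 + 2 A\right)}$ ($q{\left(A,u \right)} = 4 + \frac{1}{9 \left(A + \left(A + 18\right)\right)} = 4 + \frac{1}{9 \left(A + \left(18 + A\right)\right)} = 4 + \frac{1}{9 \left(18 + 2 A\right)}$)
$y{\left(D,a \right)} = 551 + 563 D$ ($y{\left(D,a \right)} = 563 D + 551 = 551 + 563 D$)
$y{\left(-391,348 \right)} - q{\left(298,-509 \right)} = \left(551 + 563 \left(-391\right)\right) - \frac{649 + 72 \cdot 298}{18 \left(9 + 298\right)} = \left(551 - 220133\right) - \frac{649 + 21456}{18 \cdot 307} = -219582 - \frac{1}{18} \cdot \frac{1}{307} \cdot 22105 = -219582 - \frac{22105}{5526} = - \frac{1213432237}{5526}$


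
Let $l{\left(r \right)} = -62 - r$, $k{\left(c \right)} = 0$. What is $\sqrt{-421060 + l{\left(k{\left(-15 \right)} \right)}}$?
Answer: $i \sqrt{421122} \approx 648.94 i$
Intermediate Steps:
$\sqrt{-421060 + l{\left(k{\left(-15 \right)} \right)}} = \sqrt{-421060 - 62} = \sqrt{-421122} = i \sqrt{421122}$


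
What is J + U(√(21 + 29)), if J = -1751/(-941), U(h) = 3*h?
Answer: 1751/941 + 15*√2 ≈ 23.074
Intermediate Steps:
J = 1751/941 (J = -1751*(-1/941) = 1751/941 ≈ 1.8608)
J + U(√(21 + 29)) = 1751/941 + 3*√(21 + 29) = 1751/941 + 3*√50 = 1751/941 + 3*(5*√2) = 1751/941 + 15*√2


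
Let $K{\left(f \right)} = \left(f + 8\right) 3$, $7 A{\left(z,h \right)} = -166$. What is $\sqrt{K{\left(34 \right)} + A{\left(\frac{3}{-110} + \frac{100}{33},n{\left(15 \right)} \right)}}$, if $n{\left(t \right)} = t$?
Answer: $\frac{2 \sqrt{1253}}{7} \approx 10.114$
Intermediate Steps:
$A{\left(z,h \right)} = - \frac{166}{7}$ ($A{\left(z,h \right)} = \frac{1}{7} \left(-166\right) = - \frac{166}{7}$)
$K{\left(f \right)} = 24 + 3 f$ ($K{\left(f \right)} = \left(8 + f\right) 3 = 24 + 3 f$)
$\sqrt{K{\left(34 \right)} + A{\left(\frac{3}{-110} + \frac{100}{33},n{\left(15 \right)} \right)}} = \sqrt{\left(24 + 3 \cdot 34\right) - \frac{166}{7}} = \sqrt{\left(24 + 102\right) - \frac{166}{7}} = \sqrt{126 - \frac{166}{7}} = \sqrt{\frac{716}{7}} = \frac{2 \sqrt{1253}}{7}$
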